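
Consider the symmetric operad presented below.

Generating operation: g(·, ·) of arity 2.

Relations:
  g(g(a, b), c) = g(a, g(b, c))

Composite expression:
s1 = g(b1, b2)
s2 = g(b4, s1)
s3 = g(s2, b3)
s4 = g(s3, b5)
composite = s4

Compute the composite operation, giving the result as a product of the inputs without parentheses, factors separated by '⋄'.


All parenthesizations of g agree; list the b-inputs left to right.
g(b1, b2) unparenthesizes to b1 ⋄ b2
g(b4, g(b1, b2)) unparenthesizes to b4 ⋄ b1 ⋄ b2
g(g(b4, g(b1, b2)), b3) unparenthesizes to b4 ⋄ b1 ⋄ b2 ⋄ b3
g(g(g(b4, g(b1, b2)), b3), b5) unparenthesizes to b4 ⋄ b1 ⋄ b2 ⋄ b3 ⋄ b5

b4 ⋄ b1 ⋄ b2 ⋄ b3 ⋄ b5


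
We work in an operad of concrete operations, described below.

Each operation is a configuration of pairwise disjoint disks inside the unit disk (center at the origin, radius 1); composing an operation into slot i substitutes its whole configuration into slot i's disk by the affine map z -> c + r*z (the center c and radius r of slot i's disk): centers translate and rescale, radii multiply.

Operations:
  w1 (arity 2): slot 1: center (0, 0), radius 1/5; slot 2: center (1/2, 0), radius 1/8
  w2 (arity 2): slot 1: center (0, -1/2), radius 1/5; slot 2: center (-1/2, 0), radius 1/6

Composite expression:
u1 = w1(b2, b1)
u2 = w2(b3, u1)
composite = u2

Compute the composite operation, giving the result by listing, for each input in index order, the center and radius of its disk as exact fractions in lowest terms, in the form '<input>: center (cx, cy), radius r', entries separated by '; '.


b1: center (-5/12, 0), radius 1/48; b2: center (-1/2, 0), radius 1/30; b3: center (0, -1/2), radius 1/5

Nesting under w2 composes maps z -> c + r*z down each b-path.
input b3: composing its 1 substitution step yields center (0, -1/2), radius 1/5
input b2: composing its 2 substitution steps yields center (-1/2, 0), radius 1/30
input b1: composing its 2 substitution steps yields center (-5/12, 0), radius 1/48


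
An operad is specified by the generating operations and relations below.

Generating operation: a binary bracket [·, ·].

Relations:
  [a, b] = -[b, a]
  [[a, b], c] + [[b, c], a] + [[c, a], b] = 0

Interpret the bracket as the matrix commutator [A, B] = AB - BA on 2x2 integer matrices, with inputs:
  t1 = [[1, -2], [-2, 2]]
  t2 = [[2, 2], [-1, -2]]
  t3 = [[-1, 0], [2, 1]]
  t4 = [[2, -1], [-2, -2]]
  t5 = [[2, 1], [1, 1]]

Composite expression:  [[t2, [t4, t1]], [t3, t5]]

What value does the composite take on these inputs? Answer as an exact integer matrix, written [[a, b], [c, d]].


[[-184, -156], [56, 184]]

[t4, t1] = [[-2, -9], [10, 2]]
[t2, [t4, t1]] = [[11, -28], [-36, -11]]
[t3, t5] = [[-2, -2], [4, 2]]
[[t2, [t4, t1]], [t3, t5]] = [[-184, -156], [56, 184]]


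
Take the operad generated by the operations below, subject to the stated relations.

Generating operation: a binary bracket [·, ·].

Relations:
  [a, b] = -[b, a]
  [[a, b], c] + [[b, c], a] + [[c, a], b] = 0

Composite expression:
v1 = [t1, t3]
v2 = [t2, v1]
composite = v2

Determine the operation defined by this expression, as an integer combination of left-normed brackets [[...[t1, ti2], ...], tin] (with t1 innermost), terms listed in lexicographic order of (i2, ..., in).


-[[t1, t3], t2]

Left-normed coefficients sit on the t1-initial expansion words.
Composite bracket: [t2, [t1, t3]]
Expanding via [a, b] = ab - ba: 4 signed words (2^2 = 4).
Collect the words opening with t1:
  word t1t3t2 has sign -1, contributing -[[t1, t3], t2]


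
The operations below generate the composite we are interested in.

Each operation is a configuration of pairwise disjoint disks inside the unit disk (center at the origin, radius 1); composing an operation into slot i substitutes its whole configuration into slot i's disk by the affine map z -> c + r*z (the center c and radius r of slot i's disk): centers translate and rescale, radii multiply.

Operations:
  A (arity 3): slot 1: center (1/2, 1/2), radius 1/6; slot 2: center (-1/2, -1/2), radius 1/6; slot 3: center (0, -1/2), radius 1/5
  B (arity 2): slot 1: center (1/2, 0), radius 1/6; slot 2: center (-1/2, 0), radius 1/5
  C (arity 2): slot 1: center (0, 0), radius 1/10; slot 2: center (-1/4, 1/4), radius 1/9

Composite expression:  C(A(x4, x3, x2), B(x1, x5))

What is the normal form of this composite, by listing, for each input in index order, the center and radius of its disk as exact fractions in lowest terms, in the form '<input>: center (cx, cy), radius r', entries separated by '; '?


Each x-disk chains the slot maps above it in C; radii multiply.
input x4: composing its 2 substitution steps yields center (1/20, 1/20), radius 1/60
input x3: composing its 2 substitution steps yields center (-1/20, -1/20), radius 1/60
input x2: composing its 2 substitution steps yields center (0, -1/20), radius 1/50
input x1: composing its 2 substitution steps yields center (-7/36, 1/4), radius 1/54
input x5: composing its 2 substitution steps yields center (-11/36, 1/4), radius 1/45

x1: center (-7/36, 1/4), radius 1/54; x2: center (0, -1/20), radius 1/50; x3: center (-1/20, -1/20), radius 1/60; x4: center (1/20, 1/20), radius 1/60; x5: center (-11/36, 1/4), radius 1/45


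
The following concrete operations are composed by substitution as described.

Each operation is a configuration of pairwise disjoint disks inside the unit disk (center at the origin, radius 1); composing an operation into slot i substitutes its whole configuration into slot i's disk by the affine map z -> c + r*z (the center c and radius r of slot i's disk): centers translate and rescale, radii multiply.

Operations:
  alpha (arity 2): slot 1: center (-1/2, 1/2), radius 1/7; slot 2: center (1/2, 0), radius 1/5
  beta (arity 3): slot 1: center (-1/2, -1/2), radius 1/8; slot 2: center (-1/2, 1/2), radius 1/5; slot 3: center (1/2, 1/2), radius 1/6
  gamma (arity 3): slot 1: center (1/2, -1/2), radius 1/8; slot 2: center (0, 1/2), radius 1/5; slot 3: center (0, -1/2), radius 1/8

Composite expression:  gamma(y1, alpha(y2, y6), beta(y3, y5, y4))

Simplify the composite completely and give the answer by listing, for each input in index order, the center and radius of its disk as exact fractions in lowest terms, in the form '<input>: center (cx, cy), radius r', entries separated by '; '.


y1: center (1/2, -1/2), radius 1/8; y2: center (-1/10, 3/5), radius 1/35; y3: center (-1/16, -9/16), radius 1/64; y4: center (1/16, -7/16), radius 1/48; y5: center (-1/16, -7/16), radius 1/40; y6: center (1/10, 1/2), radius 1/25

Below gamma, radii multiply path by path; the y-disk centers shift.
y1 passes through 1 substitution, ending at center (1/2, -1/2), radius 1/8
y2 passes through 2 substitutions, ending at center (-1/10, 3/5), radius 1/35
y6 passes through 2 substitutions, ending at center (1/10, 1/2), radius 1/25
y3 passes through 2 substitutions, ending at center (-1/16, -9/16), radius 1/64
y5 passes through 2 substitutions, ending at center (-1/16, -7/16), radius 1/40
y4 passes through 2 substitutions, ending at center (1/16, -7/16), radius 1/48


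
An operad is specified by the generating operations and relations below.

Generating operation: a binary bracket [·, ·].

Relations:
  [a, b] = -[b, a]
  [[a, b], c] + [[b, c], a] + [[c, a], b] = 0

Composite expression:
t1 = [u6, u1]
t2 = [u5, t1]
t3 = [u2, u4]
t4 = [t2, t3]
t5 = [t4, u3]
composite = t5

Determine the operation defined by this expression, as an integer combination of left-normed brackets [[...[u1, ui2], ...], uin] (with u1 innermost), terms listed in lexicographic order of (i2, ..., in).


[[[[[u1, u6], u5], u2], u4], u3] - [[[[[u1, u6], u5], u4], u2], u3]

Left-normed coefficients sit on the u1-initial expansion words.
Composite bracket: [[[u5, [u6, u1]], [u2, u4]], u3]
Under [a, b] = ab - ba we get 32 signed associative words (2^5 = 32).
Coefficients come from the u1-initial words:
  the word u1u6u5u2u4u3 carries sign +1 and contributes +[[[[[u1, u6], u5], u2], u4], u3]
  the word u1u6u5u4u2u3 carries sign -1 and contributes -[[[[[u1, u6], u5], u4], u2], u3]


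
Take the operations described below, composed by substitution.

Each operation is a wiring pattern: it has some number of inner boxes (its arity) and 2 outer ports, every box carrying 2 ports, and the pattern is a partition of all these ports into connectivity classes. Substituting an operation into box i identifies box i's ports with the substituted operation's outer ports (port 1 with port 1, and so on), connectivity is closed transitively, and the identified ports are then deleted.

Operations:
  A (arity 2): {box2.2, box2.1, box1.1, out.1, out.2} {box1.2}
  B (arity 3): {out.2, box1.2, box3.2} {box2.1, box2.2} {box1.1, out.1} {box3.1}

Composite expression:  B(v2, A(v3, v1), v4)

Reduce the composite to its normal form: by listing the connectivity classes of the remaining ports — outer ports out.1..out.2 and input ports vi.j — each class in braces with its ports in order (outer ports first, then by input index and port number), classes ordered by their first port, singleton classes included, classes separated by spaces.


{out.1, v2.1} {out.2, v2.2, v4.2} {v1.1, v1.2, v3.1} {v3.2} {v4.1}


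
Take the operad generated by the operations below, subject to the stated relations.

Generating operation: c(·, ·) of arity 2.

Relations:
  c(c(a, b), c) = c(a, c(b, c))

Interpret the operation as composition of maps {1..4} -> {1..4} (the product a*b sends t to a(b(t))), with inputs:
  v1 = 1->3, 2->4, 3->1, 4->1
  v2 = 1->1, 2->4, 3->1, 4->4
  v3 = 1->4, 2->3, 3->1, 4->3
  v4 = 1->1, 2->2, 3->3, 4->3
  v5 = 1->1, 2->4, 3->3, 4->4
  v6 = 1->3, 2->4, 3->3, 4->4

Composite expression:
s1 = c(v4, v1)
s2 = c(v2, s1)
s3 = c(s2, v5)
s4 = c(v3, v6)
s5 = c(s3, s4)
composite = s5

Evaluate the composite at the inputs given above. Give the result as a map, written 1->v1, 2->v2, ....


1->1, 2->1, 3->1, 4->1


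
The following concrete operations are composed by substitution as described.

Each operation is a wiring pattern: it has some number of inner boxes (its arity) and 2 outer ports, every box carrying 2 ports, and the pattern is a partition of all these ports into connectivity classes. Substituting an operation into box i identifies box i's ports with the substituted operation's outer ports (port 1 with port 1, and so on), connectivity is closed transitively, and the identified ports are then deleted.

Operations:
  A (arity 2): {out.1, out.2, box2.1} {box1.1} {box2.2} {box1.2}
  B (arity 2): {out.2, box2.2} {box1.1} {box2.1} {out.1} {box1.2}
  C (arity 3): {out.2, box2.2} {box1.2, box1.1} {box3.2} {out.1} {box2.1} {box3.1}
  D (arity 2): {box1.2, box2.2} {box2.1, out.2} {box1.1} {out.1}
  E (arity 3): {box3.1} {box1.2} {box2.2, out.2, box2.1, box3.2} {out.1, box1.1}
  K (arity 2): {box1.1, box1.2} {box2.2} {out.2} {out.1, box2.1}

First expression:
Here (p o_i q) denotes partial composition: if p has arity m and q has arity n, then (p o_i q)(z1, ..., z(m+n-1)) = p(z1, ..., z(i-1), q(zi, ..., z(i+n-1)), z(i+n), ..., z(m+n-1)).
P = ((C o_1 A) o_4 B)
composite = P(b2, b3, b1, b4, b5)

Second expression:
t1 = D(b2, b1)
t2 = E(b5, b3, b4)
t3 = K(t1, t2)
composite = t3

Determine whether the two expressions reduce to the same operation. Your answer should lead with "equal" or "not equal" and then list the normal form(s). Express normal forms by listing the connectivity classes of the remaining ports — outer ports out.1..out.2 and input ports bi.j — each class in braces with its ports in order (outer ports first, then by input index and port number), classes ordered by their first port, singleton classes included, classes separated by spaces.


not equal; the first gives {out.1} {out.2, b1.2} {b1.1} {b2.1} {b2.2} {b3.1} {b3.2} {b4.1} {b4.2} {b5.1} {b5.2} and the second {out.1, b5.1} {out.2} {b1.1} {b1.2, b2.2} {b2.1} {b3.1, b3.2, b4.2} {b4.1} {b5.2}

The first composite normalizes to {out.1} {out.2, b1.2} {b1.1} {b2.1} {b2.2} {b3.1} {b3.2} {b4.1} {b4.2} {b5.1} {b5.2}
The second composite normalizes to {out.1, b5.1} {out.2} {b1.1} {b1.2, b2.2} {b2.1} {b3.1, b3.2, b4.2} {b4.1} {b5.2}
The forms do not match — not equal.


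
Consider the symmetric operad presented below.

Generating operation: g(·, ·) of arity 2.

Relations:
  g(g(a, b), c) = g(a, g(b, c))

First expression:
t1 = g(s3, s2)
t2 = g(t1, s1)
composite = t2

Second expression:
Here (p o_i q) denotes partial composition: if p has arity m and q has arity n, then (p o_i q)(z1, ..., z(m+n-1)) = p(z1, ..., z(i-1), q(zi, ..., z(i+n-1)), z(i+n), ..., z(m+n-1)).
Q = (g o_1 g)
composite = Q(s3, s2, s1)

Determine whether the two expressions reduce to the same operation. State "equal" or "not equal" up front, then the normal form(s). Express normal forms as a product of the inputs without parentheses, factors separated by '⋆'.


equal: each reduces to s3 ⋆ s2 ⋆ s1

Reducing the first expression gives s3 ⋆ s2 ⋆ s1
Reducing the second expression gives s3 ⋆ s2 ⋆ s1
Identical normal forms: equal.


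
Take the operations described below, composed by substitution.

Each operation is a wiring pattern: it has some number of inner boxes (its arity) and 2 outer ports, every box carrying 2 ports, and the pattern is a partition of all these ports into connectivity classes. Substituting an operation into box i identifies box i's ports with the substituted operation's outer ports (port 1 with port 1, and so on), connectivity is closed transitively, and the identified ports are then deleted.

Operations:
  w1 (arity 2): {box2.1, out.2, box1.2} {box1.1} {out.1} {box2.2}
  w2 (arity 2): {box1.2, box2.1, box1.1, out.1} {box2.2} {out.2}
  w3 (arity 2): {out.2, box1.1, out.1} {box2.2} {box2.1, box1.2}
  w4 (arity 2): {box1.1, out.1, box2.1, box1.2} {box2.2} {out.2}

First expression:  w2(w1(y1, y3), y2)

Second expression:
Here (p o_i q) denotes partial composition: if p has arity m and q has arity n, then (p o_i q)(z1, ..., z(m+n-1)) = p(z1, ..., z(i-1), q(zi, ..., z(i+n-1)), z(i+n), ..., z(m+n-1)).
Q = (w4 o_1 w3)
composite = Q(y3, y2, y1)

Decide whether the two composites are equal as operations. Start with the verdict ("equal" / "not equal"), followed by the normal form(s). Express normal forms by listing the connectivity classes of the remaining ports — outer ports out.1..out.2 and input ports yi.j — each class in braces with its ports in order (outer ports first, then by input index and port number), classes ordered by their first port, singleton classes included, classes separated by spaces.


not equal: they reduce to {out.1, y1.2, y2.1, y3.1} {out.2} {y1.1} {y2.2} {y3.2} and {out.1, y1.1, y3.1} {out.2} {y1.2} {y2.1, y3.2} {y2.2}

In normal form, the first expression is {out.1, y1.2, y2.1, y3.1} {out.2} {y1.1} {y2.2} {y3.2}
In normal form, the second expression is {out.1, y1.1, y3.1} {out.2} {y1.2} {y2.1, y3.2} {y2.2}
The forms do not match — not equal.


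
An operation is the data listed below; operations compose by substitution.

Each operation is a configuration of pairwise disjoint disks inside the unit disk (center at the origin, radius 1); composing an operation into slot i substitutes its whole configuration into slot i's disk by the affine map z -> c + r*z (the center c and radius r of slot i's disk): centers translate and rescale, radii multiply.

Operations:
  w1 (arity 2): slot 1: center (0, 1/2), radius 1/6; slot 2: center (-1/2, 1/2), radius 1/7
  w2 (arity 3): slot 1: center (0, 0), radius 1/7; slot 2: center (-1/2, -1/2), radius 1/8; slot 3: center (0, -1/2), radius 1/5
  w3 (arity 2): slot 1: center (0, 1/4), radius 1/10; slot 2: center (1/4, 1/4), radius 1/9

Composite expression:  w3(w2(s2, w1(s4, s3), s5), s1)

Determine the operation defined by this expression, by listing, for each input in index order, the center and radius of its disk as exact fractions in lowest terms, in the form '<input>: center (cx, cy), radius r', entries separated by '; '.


s1: center (1/4, 1/4), radius 1/9; s2: center (0, 1/4), radius 1/70; s3: center (-9/160, 33/160), radius 1/560; s4: center (-1/20, 33/160), radius 1/480; s5: center (0, 1/5), radius 1/50

Nesting under w3 composes maps z -> c + r*z down each s-path.
for s2, the 2-step affine chain lands on center (0, 1/4), radius 1/70
for s4, the 3-step affine chain lands on center (-1/20, 33/160), radius 1/480
for s3, the 3-step affine chain lands on center (-9/160, 33/160), radius 1/560
for s5, the 2-step affine chain lands on center (0, 1/5), radius 1/50
for s1, the 1-step affine chain lands on center (1/4, 1/4), radius 1/9


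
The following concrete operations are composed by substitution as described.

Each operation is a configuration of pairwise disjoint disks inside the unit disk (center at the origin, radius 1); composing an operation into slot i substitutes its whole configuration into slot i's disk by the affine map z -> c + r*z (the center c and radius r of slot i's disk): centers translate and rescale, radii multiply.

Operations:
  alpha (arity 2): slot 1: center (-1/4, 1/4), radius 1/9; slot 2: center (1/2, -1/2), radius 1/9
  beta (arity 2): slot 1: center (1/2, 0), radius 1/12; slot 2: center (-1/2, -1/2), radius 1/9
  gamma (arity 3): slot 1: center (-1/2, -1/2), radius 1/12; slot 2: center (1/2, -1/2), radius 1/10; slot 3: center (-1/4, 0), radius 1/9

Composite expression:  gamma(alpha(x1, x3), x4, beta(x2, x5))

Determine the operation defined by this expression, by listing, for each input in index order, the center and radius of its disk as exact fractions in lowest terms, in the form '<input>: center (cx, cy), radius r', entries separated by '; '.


x1: center (-25/48, -23/48), radius 1/108; x2: center (-7/36, 0), radius 1/108; x3: center (-11/24, -13/24), radius 1/108; x4: center (1/2, -1/2), radius 1/10; x5: center (-11/36, -1/18), radius 1/81

Below gamma, radii multiply path by path; the x-disk centers shift.
x1: after 2 affine steps, its disk has center (-25/48, -23/48), radius 1/108
x3: after 2 affine steps, its disk has center (-11/24, -13/24), radius 1/108
x4: after 1 affine step, its disk has center (1/2, -1/2), radius 1/10
x2: after 2 affine steps, its disk has center (-7/36, 0), radius 1/108
x5: after 2 affine steps, its disk has center (-11/36, -1/18), radius 1/81


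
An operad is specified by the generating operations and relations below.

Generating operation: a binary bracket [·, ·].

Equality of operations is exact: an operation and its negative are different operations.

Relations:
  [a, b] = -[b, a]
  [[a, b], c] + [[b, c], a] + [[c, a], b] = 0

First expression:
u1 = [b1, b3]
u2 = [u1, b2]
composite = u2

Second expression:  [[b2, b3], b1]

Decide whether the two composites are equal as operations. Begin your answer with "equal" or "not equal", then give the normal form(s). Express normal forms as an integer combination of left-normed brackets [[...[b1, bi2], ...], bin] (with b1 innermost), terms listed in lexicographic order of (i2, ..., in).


not equal; first: [[b1, b3], b2]; second: -[[b1, b2], b3] + [[b1, b3], b2]

Reducing the first expression gives [[b1, b3], b2]
Reducing the second expression gives -[[b1, b2], b3] + [[b1, b3], b2]
They disagree, so not equal.


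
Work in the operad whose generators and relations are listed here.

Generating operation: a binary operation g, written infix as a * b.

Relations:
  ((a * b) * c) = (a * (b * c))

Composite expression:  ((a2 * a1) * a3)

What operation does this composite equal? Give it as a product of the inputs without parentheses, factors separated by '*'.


a2 * a1 * a3

Associativity of g dissolves the nesting; only the a-input order survives.
(a2 * a1) flattens to a2 * a1
((a2 * a1) * a3) flattens to a2 * a1 * a3


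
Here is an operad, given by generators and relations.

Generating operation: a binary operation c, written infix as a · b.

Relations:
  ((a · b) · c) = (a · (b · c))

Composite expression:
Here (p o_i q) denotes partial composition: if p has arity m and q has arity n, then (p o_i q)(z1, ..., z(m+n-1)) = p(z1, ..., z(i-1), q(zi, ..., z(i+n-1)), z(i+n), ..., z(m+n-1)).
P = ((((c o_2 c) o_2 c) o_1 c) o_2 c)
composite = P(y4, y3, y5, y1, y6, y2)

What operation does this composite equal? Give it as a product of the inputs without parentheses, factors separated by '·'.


y4 · y3 · y5 · y1 · y6 · y2

Every regrouping of c is equal, so read the y-inputs in written order.
(y3 · y5) reduces to y3 · y5
(y4 · (y3 · y5)) reduces to y4 · y3 · y5
(y1 · y6) reduces to y1 · y6
((y1 · y6) · y2) reduces to y1 · y6 · y2
((y4 · (y3 · y5)) · ((y1 · y6) · y2)) reduces to y4 · y3 · y5 · y1 · y6 · y2


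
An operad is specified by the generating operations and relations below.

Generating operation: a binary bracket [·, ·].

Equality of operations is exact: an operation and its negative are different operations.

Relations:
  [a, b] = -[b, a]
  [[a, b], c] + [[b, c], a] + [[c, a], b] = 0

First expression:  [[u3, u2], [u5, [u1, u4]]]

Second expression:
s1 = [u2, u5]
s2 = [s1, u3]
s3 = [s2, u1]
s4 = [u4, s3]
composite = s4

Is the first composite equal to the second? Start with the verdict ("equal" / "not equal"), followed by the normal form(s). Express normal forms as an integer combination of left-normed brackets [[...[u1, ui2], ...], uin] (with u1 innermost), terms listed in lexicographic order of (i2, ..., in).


not equal; first: -[[[[u1, u4], u5], u2], u3] + [[[[u1, u4], u5], u3], u2]; second: [[[[u1, u2], u5], u3], u4] - [[[[u1, u3], u2], u5], u4] + [[[[u1, u3], u5], u2], u4] - [[[[u1, u5], u2], u3], u4]


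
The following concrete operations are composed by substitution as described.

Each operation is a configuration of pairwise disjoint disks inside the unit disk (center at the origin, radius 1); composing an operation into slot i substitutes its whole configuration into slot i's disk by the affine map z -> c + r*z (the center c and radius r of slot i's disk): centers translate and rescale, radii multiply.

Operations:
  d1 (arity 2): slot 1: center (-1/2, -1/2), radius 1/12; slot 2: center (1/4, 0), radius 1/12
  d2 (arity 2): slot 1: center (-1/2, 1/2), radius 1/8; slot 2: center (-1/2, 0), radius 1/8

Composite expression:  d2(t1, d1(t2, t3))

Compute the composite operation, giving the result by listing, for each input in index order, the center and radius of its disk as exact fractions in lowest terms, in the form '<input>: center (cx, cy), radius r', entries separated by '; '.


t1: center (-1/2, 1/2), radius 1/8; t2: center (-9/16, -1/16), radius 1/96; t3: center (-15/32, 0), radius 1/96

Only the slot chain above each t matters under d2; compose those maps.
tracing t1 down its 1-map path: center (-1/2, 1/2), radius 1/8
tracing t2 down its 2-map path: center (-9/16, -1/16), radius 1/96
tracing t3 down its 2-map path: center (-15/32, 0), radius 1/96


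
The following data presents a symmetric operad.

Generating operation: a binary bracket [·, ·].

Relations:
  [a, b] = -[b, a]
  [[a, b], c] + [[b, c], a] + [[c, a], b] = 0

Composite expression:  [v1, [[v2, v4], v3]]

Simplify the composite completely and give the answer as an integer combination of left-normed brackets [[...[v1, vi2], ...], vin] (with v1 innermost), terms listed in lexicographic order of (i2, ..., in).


[[[v1, v2], v4], v3] - [[[v1, v3], v2], v4] + [[[v1, v3], v4], v2] - [[[v1, v4], v2], v3]

In the tensor algebra, words opening v1 carry the v1-anchored form.
Composite bracket: [v1, [[v2, v4], v3]]
The bracket unfolds into 8 signed words via [a, b] = ab - ba (2^3 = 8).
Words beginning with v1 determine it all:
  v1v2v4v3 appears with sign +1, giving the term +[[[v1, v2], v4], v3]
  v1v3v2v4 appears with sign -1, giving the term -[[[v1, v3], v2], v4]
  v1v3v4v2 appears with sign +1, giving the term +[[[v1, v3], v4], v2]
  v1v4v2v3 appears with sign -1, giving the term -[[[v1, v4], v2], v3]


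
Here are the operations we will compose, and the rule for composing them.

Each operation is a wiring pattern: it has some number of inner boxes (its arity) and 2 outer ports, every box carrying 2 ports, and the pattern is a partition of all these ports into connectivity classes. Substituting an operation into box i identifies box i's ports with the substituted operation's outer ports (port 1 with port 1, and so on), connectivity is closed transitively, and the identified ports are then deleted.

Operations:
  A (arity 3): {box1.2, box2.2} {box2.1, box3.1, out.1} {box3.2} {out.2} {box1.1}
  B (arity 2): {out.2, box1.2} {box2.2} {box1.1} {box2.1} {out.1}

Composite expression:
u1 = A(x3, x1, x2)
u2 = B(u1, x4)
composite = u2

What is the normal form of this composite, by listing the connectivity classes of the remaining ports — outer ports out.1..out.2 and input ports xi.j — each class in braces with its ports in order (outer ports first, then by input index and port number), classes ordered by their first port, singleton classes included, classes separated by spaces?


Two ports join when wires chain via B-identified ports.
A over (x3, x1, x2) gives {out.1, x1.1, x2.1} {out.2} {x1.2, x3.2} {x2.2} {x3.1}, out.j being that stage's outer ports
B over (x3, x1, x2, x4) gives {out.1} {out.2} {x1.1, x2.1} {x1.2, x3.2} {x2.2} {x3.1} {x4.1} {x4.2}, out.j being that stage's outer ports

{out.1} {out.2} {x1.1, x2.1} {x1.2, x3.2} {x2.2} {x3.1} {x4.1} {x4.2}


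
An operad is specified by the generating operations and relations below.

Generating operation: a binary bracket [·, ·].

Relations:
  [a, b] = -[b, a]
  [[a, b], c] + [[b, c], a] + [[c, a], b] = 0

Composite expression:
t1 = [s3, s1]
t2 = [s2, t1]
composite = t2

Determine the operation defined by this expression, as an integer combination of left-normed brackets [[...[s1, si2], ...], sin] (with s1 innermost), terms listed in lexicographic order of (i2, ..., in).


In the tensor algebra, words opening s1 carry the s1-anchored form.
Composite bracket: [s2, [s3, s1]]
Expanding via [a, b] = ab - ba: 4 signed words (2^2 = 4).
Coefficients come from the s1-initial words:
  sign of s1s3s2 is +1, so it contributes +[[s1, s3], s2]

[[s1, s3], s2]


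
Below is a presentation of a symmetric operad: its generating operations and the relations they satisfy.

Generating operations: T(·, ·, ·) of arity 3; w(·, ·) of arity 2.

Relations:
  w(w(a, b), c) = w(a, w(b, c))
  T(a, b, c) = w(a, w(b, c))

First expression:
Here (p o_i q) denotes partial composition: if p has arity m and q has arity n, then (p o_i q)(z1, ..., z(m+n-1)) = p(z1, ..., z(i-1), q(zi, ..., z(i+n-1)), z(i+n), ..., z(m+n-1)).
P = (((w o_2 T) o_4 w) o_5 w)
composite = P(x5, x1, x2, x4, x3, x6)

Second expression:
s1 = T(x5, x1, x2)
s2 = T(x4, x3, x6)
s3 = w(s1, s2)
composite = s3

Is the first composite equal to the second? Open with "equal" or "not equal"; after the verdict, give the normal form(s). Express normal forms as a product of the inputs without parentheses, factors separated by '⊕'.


equal: each reduces to x5 ⊕ x1 ⊕ x2 ⊕ x4 ⊕ x3 ⊕ x6

The first expression, normalized: x5 ⊕ x1 ⊕ x2 ⊕ x4 ⊕ x3 ⊕ x6
The second expression, normalized: x5 ⊕ x1 ⊕ x2 ⊕ x4 ⊕ x3 ⊕ x6
Same normal form: equal.


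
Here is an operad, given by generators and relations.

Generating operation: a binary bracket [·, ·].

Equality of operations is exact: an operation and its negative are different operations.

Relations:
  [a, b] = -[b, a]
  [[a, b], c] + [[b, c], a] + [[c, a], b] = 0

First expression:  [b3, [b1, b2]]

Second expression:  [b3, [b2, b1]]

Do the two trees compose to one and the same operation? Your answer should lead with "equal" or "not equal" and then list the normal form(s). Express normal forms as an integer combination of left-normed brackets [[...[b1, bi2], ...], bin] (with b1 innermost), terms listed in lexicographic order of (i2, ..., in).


In normal form, the first expression is -[[b1, b2], b3]
In normal form, the second expression is [[b1, b2], b3]
No match — not equal.

not equal: they reduce to -[[b1, b2], b3] and [[b1, b2], b3]


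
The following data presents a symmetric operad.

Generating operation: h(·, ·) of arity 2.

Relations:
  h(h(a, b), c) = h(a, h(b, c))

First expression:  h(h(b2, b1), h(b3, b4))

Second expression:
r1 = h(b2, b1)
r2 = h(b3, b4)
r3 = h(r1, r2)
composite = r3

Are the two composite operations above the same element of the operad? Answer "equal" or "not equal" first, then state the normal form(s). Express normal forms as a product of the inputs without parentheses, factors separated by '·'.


equal — both sides give b2 · b1 · b3 · b4


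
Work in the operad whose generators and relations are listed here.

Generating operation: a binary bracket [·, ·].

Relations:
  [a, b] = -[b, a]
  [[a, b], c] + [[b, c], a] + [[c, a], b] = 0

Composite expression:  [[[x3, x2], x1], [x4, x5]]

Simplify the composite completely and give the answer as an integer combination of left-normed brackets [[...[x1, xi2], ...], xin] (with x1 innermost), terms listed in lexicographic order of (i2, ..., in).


[[[[x1, x2], x3], x4], x5] - [[[[x1, x2], x3], x5], x4] - [[[[x1, x3], x2], x4], x5] + [[[[x1, x3], x2], x5], x4]


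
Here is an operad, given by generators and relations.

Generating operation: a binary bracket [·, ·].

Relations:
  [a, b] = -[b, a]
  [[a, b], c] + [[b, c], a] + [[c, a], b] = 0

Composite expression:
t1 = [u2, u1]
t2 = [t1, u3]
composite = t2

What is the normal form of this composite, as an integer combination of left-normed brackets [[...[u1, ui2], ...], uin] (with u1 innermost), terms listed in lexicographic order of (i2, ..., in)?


-[[u1, u2], u3]

Expand each bracket as ab - ba; the u1-initial words give the coefficients.
Composite bracket: [[u2, u1], u3]
Applying ab - ba throughout gives 4 signed words (2^2 = 4).
Words beginning with u1 determine it all:
  sign of u1u2u3 is -1, so it contributes -[[u1, u2], u3]


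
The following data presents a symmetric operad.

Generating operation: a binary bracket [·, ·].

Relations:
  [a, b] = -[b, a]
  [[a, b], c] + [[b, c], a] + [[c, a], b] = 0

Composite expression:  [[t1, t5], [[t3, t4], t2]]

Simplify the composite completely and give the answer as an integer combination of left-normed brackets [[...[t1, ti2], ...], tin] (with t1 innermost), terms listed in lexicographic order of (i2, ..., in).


-[[[[t1, t5], t2], t3], t4] + [[[[t1, t5], t2], t4], t3] + [[[[t1, t5], t3], t4], t2] - [[[[t1, t5], t4], t3], t2]

In the tensor algebra, words opening t1 carry the t1-anchored form.
Composite bracket: [[t1, t5], [[t3, t4], t2]]
Under [a, b] = ab - ba we get 16 signed associative words (2^4 = 16).
The t1-initial words carry the normal form:
  from t1t5t2t3t4, sign -1: term -[[[[t1, t5], t2], t3], t4]
  from t1t5t2t4t3, sign +1: term +[[[[t1, t5], t2], t4], t3]
  from t1t5t3t4t2, sign +1: term +[[[[t1, t5], t3], t4], t2]
  from t1t5t4t3t2, sign -1: term -[[[[t1, t5], t4], t3], t2]


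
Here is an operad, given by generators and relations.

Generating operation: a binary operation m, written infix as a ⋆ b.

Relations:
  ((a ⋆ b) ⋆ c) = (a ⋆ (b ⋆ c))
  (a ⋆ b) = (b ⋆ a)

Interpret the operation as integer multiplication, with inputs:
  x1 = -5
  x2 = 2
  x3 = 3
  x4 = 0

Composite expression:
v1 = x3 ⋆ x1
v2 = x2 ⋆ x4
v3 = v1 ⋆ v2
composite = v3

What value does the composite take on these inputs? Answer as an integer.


0

(x3 ⋆ x1) = -15
(x2 ⋆ x4) = 0
((x3 ⋆ x1) ⋆ (x2 ⋆ x4)) = 0


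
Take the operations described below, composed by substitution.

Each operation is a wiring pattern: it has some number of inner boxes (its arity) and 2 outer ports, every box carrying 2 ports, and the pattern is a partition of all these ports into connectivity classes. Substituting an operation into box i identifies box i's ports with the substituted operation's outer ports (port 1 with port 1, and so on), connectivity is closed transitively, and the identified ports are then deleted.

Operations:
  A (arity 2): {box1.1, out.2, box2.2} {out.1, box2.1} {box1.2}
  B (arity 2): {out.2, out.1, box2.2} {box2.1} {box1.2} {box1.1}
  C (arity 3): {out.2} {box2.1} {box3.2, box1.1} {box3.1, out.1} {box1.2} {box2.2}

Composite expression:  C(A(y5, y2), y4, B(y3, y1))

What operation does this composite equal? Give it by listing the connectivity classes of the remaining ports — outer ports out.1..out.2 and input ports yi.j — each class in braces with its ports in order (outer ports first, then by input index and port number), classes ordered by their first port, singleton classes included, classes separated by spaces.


{out.1, y1.2, y2.1} {out.2} {y1.1} {y2.2, y5.1} {y3.1} {y3.2} {y4.1} {y4.2} {y5.2}

After gluing at C, chains via deleted ports link the y-ports.
after A, the pattern on (y5, y2) reads {out.1, y2.1} {out.2, y2.2, y5.1} {y5.2} (out.j = its outer ports)
after B, the pattern on (y3, y1) reads {out.1, out.2, y1.2} {y1.1} {y3.1} {y3.2} (out.j = its outer ports)
after C, the pattern on (y5, y2, y4, y3, y1) reads {out.1, y1.2, y2.1} {out.2} {y1.1} {y2.2, y5.1} {y3.1} {y3.2} {y4.1} {y4.2} {y5.2} (out.j = its outer ports)


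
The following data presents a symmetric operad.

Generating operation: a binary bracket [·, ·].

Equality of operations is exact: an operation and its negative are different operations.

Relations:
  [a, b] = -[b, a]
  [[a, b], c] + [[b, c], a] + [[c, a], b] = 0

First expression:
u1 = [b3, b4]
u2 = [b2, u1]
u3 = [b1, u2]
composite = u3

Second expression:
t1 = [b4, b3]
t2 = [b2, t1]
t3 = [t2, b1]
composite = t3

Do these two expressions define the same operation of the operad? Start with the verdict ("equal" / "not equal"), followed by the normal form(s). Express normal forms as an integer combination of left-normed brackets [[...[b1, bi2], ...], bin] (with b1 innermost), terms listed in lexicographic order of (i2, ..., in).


equal: each reduces to [[[b1, b2], b3], b4] - [[[b1, b2], b4], b3] - [[[b1, b3], b4], b2] + [[[b1, b4], b3], b2]

The first expression reduces to [[[b1, b2], b3], b4] - [[[b1, b2], b4], b3] - [[[b1, b3], b4], b2] + [[[b1, b4], b3], b2]
The second expression reduces to [[[b1, b2], b3], b4] - [[[b1, b2], b4], b3] - [[[b1, b3], b4], b2] + [[[b1, b4], b3], b2]
One common form — equal.


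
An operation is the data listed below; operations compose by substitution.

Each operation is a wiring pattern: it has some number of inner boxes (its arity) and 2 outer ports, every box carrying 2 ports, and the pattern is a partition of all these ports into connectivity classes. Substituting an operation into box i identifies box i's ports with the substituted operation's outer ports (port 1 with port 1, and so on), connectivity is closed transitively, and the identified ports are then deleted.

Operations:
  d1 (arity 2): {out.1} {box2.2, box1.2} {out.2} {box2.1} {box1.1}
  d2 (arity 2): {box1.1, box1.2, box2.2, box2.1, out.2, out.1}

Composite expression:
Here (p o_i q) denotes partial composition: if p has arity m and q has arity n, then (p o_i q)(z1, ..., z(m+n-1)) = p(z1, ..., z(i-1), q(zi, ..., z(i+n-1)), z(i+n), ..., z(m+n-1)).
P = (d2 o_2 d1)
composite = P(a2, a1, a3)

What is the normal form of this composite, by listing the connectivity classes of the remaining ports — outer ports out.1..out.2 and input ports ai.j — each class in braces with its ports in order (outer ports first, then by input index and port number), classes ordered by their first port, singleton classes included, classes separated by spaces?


{out.1, out.2, a2.1, a2.2} {a1.1} {a1.2, a3.2} {a3.1}

Reachability decides: close wires over d2-identified ports.
through d1, on inputs (a1, a3): {out.1} {out.2} {a1.1} {a1.2, a3.2} {a3.1} (out.j = stage outer ports)
through d2, on inputs (a2, a1, a3): {out.1, out.2, a2.1, a2.2} {a1.1} {a1.2, a3.2} {a3.1} (out.j = stage outer ports)


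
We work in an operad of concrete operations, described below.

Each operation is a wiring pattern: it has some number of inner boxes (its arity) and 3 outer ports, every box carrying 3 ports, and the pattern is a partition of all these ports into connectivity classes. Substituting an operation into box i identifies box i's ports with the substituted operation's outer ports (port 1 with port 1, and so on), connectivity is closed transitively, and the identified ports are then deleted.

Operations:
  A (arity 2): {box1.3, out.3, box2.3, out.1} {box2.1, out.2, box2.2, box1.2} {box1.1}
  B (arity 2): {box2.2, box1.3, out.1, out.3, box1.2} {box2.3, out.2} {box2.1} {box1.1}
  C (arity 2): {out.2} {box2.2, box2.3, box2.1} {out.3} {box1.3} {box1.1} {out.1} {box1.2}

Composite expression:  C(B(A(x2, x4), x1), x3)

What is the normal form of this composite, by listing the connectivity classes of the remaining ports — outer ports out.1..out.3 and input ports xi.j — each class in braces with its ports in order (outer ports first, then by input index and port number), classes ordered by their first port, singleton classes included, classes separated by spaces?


After gluing at C, chains via deleted ports link the x-ports.
after A, the pattern on (x2, x4) reads {out.1, out.3, x2.3, x4.3} {out.2, x2.2, x4.1, x4.2} {x2.1} (out.j = its outer ports)
after B, the pattern on (x2, x4, x1) reads {out.1, out.3, x1.2, x2.2, x2.3, x4.1, x4.2, x4.3} {out.2, x1.3} {x1.1} {x2.1} (out.j = its outer ports)
after C, the pattern on (x2, x4, x1, x3) reads {out.1} {out.2} {out.3} {x1.1} {x1.2, x2.2, x2.3, x4.1, x4.2, x4.3} {x1.3} {x2.1} {x3.1, x3.2, x3.3} (out.j = its outer ports)

{out.1} {out.2} {out.3} {x1.1} {x1.2, x2.2, x2.3, x4.1, x4.2, x4.3} {x1.3} {x2.1} {x3.1, x3.2, x3.3}


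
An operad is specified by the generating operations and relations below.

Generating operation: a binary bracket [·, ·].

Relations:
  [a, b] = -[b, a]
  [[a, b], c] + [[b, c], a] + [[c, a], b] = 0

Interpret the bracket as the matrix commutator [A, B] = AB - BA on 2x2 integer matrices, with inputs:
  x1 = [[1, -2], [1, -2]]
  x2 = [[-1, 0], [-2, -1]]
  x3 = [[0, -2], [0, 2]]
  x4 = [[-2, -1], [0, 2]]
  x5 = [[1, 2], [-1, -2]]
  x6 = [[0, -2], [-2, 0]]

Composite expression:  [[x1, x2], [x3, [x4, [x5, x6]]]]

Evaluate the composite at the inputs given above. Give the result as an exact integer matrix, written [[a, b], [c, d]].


[[288, -384], [-960, -288]]

[x1, x2] = [[4, 0], [6, -4]]
[x5, x6] = [[-6, -6], [6, 6]]
[x4, [x5, x6]] = [[-6, 12], [24, 6]]
[x3, [x4, [x5, x6]]] = [[-48, -48], [48, 48]]
[[x1, x2], [x3, [x4, [x5, x6]]]] = [[288, -384], [-960, -288]]


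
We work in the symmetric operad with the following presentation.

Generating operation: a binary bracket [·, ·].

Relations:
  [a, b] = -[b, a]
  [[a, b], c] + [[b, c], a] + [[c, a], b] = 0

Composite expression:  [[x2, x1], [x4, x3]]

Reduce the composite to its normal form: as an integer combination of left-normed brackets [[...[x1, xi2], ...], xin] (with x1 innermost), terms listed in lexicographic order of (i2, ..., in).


Skip Jacobi rewriting: expand, keep x1-initial words, read off terms.
Composite bracket: [[x2, x1], [x4, x3]]
Expanding via [a, b] = ab - ba: 8 signed words (2^3 = 8).
The x1-initial words carry the normal form:
  sign of x1x2x3x4 is +1, so it contributes +[[[x1, x2], x3], x4]
  sign of x1x2x4x3 is -1, so it contributes -[[[x1, x2], x4], x3]

[[[x1, x2], x3], x4] - [[[x1, x2], x4], x3]


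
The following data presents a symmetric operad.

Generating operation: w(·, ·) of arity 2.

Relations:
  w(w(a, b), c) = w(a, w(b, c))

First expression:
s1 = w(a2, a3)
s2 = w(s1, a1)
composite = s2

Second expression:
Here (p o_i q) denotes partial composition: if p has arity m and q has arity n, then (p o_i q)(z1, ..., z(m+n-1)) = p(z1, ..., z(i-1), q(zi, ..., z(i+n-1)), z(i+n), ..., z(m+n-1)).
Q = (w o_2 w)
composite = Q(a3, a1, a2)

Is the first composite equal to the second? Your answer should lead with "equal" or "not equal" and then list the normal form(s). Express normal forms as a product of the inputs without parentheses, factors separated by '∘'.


not equal; the first gives a2 ∘ a3 ∘ a1 and the second a3 ∘ a1 ∘ a2


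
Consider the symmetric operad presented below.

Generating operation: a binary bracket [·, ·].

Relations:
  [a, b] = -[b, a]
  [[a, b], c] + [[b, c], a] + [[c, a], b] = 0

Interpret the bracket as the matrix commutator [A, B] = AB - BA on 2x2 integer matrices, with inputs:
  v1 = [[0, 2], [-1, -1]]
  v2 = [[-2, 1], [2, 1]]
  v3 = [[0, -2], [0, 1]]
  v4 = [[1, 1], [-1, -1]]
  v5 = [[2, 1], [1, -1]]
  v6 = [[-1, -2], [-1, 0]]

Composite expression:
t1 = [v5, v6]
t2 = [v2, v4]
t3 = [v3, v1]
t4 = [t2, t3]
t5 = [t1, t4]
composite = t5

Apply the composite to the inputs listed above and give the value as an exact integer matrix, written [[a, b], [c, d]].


[[-30, 90], [24, 30]]

[v5, v6] = [[1, -5], [2, -1]]
[v2, v4] = [[-3, -5], [1, 3]]
[v3, v1] = [[2, 0], [-1, -2]]
[[v2, v4], [v3, v1]] = [[5, 20], [-2, -5]]
[[v5, v6], [[v2, v4], [v3, v1]]] = [[-30, 90], [24, 30]]
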